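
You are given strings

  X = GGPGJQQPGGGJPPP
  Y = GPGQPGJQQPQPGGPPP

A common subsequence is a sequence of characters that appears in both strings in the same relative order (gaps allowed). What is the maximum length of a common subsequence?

13

One common subsequence of length 13: G [1,1], then G [2,3], then P [3,5], then G [4,6], then J [5,7], then Q [6,9], then Q [7,11], then P [8,12], then G [10,13], then G [11,14], then P [13,15], then P [14,16], then P [15,17], and the DP table's final entry dp[15][17] is also 13, so no common subsequence is longer.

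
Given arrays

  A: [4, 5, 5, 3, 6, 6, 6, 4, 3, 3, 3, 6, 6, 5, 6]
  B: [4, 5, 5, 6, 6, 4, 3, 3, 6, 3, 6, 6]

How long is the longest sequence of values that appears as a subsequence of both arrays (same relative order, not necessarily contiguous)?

11

Taking 4 [1,1]; then 5 [2,2]; then 5 [3,3]; then 6 [6,4]; then 6 [7,5]; then 4 [8,6]; then 3 [9,7]; then 3 [10,8]; then 3 [11,10]; then 6 [13,11]; then 6 [15,12] gives a common subsequence of length 11. dp[15][12] = 11 confirms this is the maximum.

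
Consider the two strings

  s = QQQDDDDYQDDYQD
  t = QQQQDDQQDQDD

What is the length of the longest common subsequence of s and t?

Pick Q at s[1]=t[2]; then Q at s[2]=t[3]; then Q at s[3]=t[4]; then D at s[4]=t[5]; then D at s[5]=t[6]; then D at s[7]=t[9]; then Q at s[9]=t[10]; then D at s[11]=t[11]; then D at s[14]=t[12]; all 9 characters appear in both, in order. The LCS DP gives dp[14][12] = 9, so this is optimal.

9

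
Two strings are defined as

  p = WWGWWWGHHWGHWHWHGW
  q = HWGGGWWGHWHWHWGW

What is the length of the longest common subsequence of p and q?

One common subsequence of length 13: W at p[1]=q[2], then G at p[3]=q[5], then W at p[5]=q[6], then W at p[6]=q[7], then G at p[7]=q[8], then H at p[9]=q[9], then W at p[10]=q[10], then H at p[12]=q[11], then W at p[13]=q[12], then H at p[14]=q[13], then W at p[15]=q[14], then G at p[17]=q[15], then W at p[18]=q[16]. Since dp[18][16] = 13, nothing longer is possible.

13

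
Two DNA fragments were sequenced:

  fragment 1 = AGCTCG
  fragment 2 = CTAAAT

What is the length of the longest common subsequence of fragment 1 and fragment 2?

2

Pick A (fragment 1 #1, fragment 2 #5); then T (fragment 1 #4, fragment 2 #6); all 2 bases appear in both, in order, and the DP table's final entry dp[6][6] is also 2, so no common subsequence is longer.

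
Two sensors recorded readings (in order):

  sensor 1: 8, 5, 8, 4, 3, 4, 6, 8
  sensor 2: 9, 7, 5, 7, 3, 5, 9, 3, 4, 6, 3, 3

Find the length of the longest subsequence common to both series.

4

Let dp[i][j] be the LCS length of the first i values of sensor 1 and the first j values of sensor 2. dp[i][j] = dp[i-1][j-1]+1 when the i-th and j-th values match, else max(dp[i-1][j], dp[i][j-1]).
    ·  9  7  5  7  3  5  9  3  4  6  3  3
 ·  0  0  0  0  0  0  0  0  0  0  0  0  0
 8  0  0  0  0  0  0  0  0  0  0  0  0  0
 5  0  0  0  1  1  1  1  1  1  1  1  1  1
 8  0  0  0  1  1  1  1  1  1  1  1  1  1
 4  0  0  0  1  1  1  1  1  1  2  2  2  2
 3  0  0  0  1  1  2  2  2  2  2  2  3  3
 4  0  0  0  1  1  2  2  2  2  3  3  3  3
 6  0  0  0  1  1  2  2  2  2  3  4  4  4
 8  0  0  0  1  1  2  2  2  2  3  4  4  4
dp[8][12] = 4. One LCS (by backtracking along matches): 5, 3, 4, 6.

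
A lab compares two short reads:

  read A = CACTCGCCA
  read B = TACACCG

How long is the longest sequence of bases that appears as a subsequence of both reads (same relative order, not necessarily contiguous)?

Taking C at read A[1]=read B[3] → A at read A[2]=read B[4] → C at read A[3]=read B[5] → C at read A[5]=read B[6] → G at read A[6]=read B[7] gives a common subsequence of length 5. Since dp[9][7] = 5, nothing longer is possible.

5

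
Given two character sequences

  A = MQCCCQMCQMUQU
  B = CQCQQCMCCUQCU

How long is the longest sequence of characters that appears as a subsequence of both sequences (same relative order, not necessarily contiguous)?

Taking Q (A #2, B #2) → C (A #3, B #3) → C (A #4, B #6) → C (A #5, B #8) → C (A #8, B #9) → U (A #11, B #10) → Q (A #12, B #11) → U (A #13, B #13) gives a common subsequence of length 8. Since dp[13][13] = 8, nothing longer is possible.

8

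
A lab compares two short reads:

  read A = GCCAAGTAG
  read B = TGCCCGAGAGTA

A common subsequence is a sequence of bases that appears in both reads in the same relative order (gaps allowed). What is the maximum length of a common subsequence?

8

Pick G (read A #1, read B #2) → C (read A #2, read B #4) → C (read A #3, read B #5) → A (read A #4, read B #7) → A (read A #5, read B #9) → G (read A #6, read B #10) → T (read A #7, read B #11) → A (read A #8, read B #12); all 8 bases appear in both, in order. The LCS DP gives dp[9][12] = 8, so this is optimal.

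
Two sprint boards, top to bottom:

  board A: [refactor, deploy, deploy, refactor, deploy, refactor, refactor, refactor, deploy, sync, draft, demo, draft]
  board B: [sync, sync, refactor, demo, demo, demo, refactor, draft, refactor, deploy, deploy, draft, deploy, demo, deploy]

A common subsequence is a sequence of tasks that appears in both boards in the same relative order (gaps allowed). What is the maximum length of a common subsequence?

Match refactor (board A #1, board B #7), then refactor (board A #4, board B #9), then deploy (board A #5, board B #10), then deploy (board A #9, board B #11), then draft (board A #11, board B #12), then demo (board A #12, board B #14) — 6 tasks in the same relative order in both. dp[13][15] = 6 confirms this is the maximum.

6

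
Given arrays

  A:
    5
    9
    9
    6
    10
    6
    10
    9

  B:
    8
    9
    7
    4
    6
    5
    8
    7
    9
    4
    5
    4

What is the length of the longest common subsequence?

3

Match 9 [2,2] → 6 [4,5] → 9 [8,9] — 3 values in the same relative order in both. The LCS DP gives dp[8][12] = 3, so this is optimal.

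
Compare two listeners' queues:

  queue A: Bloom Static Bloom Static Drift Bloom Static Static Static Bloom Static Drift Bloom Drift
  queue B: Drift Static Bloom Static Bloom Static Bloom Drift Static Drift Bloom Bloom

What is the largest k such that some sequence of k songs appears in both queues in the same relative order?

9

One common subsequence of length 9: Static at queue A[2]=queue B[2] → Bloom at queue A[3]=queue B[3] → Static at queue A[4]=queue B[4] → Bloom at queue A[6]=queue B[5] → Static at queue A[9]=queue B[6] → Bloom at queue A[10]=queue B[7] → Static at queue A[11]=queue B[9] → Drift at queue A[12]=queue B[10] → Bloom at queue A[13]=queue B[12]. Since dp[14][12] = 9, nothing longer is possible.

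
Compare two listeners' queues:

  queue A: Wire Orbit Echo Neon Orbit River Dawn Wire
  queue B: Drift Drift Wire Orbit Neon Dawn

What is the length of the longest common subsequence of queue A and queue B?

4

Taking Wire (queue A #1, queue B #3); then Orbit (queue A #2, queue B #4); then Neon (queue A #4, queue B #5); then Dawn (queue A #7, queue B #6) gives a common subsequence of length 4. The LCS DP gives dp[8][6] = 4, so this is optimal.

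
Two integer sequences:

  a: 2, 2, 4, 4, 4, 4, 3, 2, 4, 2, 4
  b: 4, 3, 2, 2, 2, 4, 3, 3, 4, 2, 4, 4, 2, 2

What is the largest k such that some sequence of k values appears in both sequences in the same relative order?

One common subsequence of length 8: 2 (a #1, b #4) → 2 (a #2, b #5) → 4 (a #3, b #6) → 4 (a #4, b #9) → 4 (a #5, b #11) → 4 (a #6, b #12) → 2 (a #8, b #13) → 2 (a #10, b #14). Since dp[11][14] = 8, nothing longer is possible.

8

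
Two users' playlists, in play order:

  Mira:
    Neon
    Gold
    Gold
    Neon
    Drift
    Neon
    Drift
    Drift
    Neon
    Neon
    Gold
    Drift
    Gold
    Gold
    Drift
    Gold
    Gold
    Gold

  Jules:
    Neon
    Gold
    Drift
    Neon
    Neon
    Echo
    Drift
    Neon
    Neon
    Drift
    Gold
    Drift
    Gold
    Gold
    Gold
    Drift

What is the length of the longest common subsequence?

One common subsequence of length 13: Neon at Mira[1]=Jules[1]; then Gold at Mira[2]=Jules[2]; then Neon at Mira[4]=Jules[4]; then Neon at Mira[6]=Jules[5]; then Drift at Mira[8]=Jules[7]; then Neon at Mira[9]=Jules[8]; then Neon at Mira[10]=Jules[9]; then Drift at Mira[12]=Jules[10]; then Gold at Mira[14]=Jules[11]; then Drift at Mira[15]=Jules[12]; then Gold at Mira[16]=Jules[13]; then Gold at Mira[17]=Jules[14]; then Gold at Mira[18]=Jules[15], and the DP table's final entry dp[18][16] is also 13, so no common subsequence is longer.

13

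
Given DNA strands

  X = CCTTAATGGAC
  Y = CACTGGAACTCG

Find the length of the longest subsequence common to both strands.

Let dp[i][j] be the LCS length of the first i bases of X and the first j bases of Y. dp[i][j] = dp[i-1][j-1]+1 when the i-th and j-th bases match, else max(dp[i-1][j], dp[i][j-1]).
    ·  C  A  C  T  G  G  A  A  C  T  C  G
 ·  0  0  0  0  0  0  0  0  0  0  0  0  0
 C  0  1  1  1  1  1  1  1  1  1  1  1  1
 C  0  1  1  2  2  2  2  2  2  2  2  2  2
 T  0  1  1  2  3  3  3  3  3  3  3  3  3
 T  0  1  1  2  3  3  3  3  3  3  4  4  4
 A  0  1  2  2  3  3  3  4  4  4  4  4  4
 A  0  1  2  2  3  3  3  4  5  5  5  5  5
 T  0  1  2  2  3  3  3  4  5  5  6  6  6
 G  0  1  2  2  3  4  4  4  5  5  6  6  7
 G  0  1  2  2  3  4  5  5  5  5  6  6  7
 A  0  1  2  2  3  4  5  6  6  6  6  6  7
 C  0  1  2  3  3  4  5  6  6  7  7  7  7
dp[11][12] = 7. One LCS (by backtracking along matches): CCTAATG.

7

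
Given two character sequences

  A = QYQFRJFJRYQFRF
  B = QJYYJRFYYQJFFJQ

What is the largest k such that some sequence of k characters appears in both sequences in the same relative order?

8

Pick Q at A[1]=B[1], Y at A[2]=B[4], R at A[5]=B[6], F at A[7]=B[7], Y at A[10]=B[9], Q at A[11]=B[10], F at A[12]=B[12], F at A[14]=B[13]; all 8 characters appear in both, in order. Since dp[14][15] = 8, nothing longer is possible.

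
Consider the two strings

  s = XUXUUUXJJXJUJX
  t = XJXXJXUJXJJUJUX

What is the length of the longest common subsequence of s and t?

One common subsequence of length 10: X at s[1]=t[1]; then X at s[3]=t[3]; then X at s[7]=t[4]; then J at s[8]=t[5]; then J at s[9]=t[8]; then X at s[10]=t[9]; then J at s[11]=t[11]; then U at s[12]=t[12]; then J at s[13]=t[13]; then X at s[14]=t[15]. The LCS DP gives dp[14][15] = 10, so this is optimal.

10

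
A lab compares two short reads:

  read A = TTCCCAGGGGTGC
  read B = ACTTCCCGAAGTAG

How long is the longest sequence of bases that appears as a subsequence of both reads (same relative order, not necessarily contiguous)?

One common subsequence of length 9: T at read A[1]=read B[3] → T at read A[2]=read B[4] → C at read A[3]=read B[5] → C at read A[4]=read B[6] → C at read A[5]=read B[7] → A at read A[6]=read B[10] → G at read A[10]=read B[11] → T at read A[11]=read B[12] → G at read A[12]=read B[14]. The LCS DP gives dp[13][14] = 9, so this is optimal.

9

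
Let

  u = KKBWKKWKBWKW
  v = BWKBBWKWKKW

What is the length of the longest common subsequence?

Pick K (u #1, v #3); then B (u #3, v #5); then W (u #4, v #6); then K (u #6, v #7); then W (u #7, v #8); then K (u #8, v #9); then K (u #11, v #10); then W (u #12, v #11); all 8 characters appear in both, in order. dp[12][11] = 8 confirms this is the maximum.

8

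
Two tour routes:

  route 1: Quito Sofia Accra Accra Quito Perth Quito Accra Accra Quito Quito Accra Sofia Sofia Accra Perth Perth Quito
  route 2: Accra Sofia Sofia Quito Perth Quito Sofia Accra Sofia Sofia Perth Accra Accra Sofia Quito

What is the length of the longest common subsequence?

9

Taking Sofia (route 1 #2, route 2 #3), Quito (route 1 #5, route 2 #4), Perth (route 1 #6, route 2 #5), Quito (route 1 #7, route 2 #6), Accra (route 1 #8, route 2 #8), Accra (route 1 #9, route 2 #12), Accra (route 1 #12, route 2 #13), Sofia (route 1 #14, route 2 #14), Quito (route 1 #18, route 2 #15) gives a common subsequence of length 9. The LCS DP gives dp[18][15] = 9, so this is optimal.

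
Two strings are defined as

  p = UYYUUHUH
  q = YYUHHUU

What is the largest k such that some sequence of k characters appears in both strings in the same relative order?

5

Let dp[i][j] be the LCS length of the first i characters of p and the first j characters of q. dp[i][j] = dp[i-1][j-1]+1 when the i-th and j-th characters match, else max(dp[i-1][j], dp[i][j-1]).
    ·  Y  Y  U  H  H  U  U
 ·  0  0  0  0  0  0  0  0
 U  0  0  0  1  1  1  1  1
 Y  0  1  1  1  1  1  1  1
 Y  0  1  2  2  2  2  2  2
 U  0  1  2  3  3  3  3  3
 U  0  1  2  3  3  3  4  4
 H  0  1  2  3  4  4  4  4
 U  0  1  2  3  4  4  5  5
 H  0  1  2  3  4  5  5  5
dp[8][7] = 5. One LCS (by backtracking along matches): YYUUU.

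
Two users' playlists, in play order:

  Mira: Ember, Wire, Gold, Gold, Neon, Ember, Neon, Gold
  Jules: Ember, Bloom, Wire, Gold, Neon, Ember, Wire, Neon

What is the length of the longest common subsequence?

One common subsequence of length 6: Ember [1,1]; then Wire [2,3]; then Gold [4,4]; then Neon [5,5]; then Ember [6,6]; then Neon [7,8]. The LCS DP gives dp[8][8] = 6, so this is optimal.

6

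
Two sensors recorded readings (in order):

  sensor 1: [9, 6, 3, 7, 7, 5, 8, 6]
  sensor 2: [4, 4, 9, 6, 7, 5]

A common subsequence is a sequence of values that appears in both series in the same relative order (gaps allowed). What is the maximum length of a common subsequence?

Taking 9 at sensor 1[1]=sensor 2[3]; then 6 at sensor 1[2]=sensor 2[4]; then 7 at sensor 1[5]=sensor 2[5]; then 5 at sensor 1[6]=sensor 2[6] gives a common subsequence of length 4. dp[8][6] = 4 confirms this is the maximum.

4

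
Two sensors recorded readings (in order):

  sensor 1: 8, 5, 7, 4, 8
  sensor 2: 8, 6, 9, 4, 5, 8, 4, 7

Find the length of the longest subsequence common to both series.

3

Let dp[i][j] be the LCS length of the first i values of sensor 1 and the first j values of sensor 2. dp[i][j] = dp[i-1][j-1]+1 when the i-th and j-th values match, else max(dp[i-1][j], dp[i][j-1]).
    ·  8  6  9  4  5  8  4  7
 ·  0  0  0  0  0  0  0  0  0
 8  0  1  1  1  1  1  1  1  1
 5  0  1  1  1  1  2  2  2  2
 7  0  1  1  1  1  2  2  2  3
 4  0  1  1  1  2  2  2  3  3
 8  0  1  1  1  2  2  3  3  3
dp[5][8] = 3. One LCS (by backtracking along matches): 8, 5, 7.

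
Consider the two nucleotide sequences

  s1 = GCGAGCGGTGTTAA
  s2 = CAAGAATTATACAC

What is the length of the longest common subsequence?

8

Match C (s1 #2, s2 #1) → G (s1 #3, s2 #4) → A (s1 #4, s2 #6) → T (s1 #9, s2 #7) → T (s1 #11, s2 #8) → T (s1 #12, s2 #10) → A (s1 #13, s2 #11) → A (s1 #14, s2 #13) — 8 bases in the same relative order in both. The LCS DP gives dp[14][14] = 8, so this is optimal.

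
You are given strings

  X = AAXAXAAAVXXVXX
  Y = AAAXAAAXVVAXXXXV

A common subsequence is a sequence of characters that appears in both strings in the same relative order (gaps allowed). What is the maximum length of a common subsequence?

12

Match A (X #1, Y #1), A (X #2, Y #2), A (X #4, Y #3), X (X #5, Y #4), A (X #6, Y #5), A (X #7, Y #6), A (X #8, Y #7), V (X #9, Y #10), X (X #10, Y #12), X (X #11, Y #13), X (X #13, Y #14), X (X #14, Y #15) — 12 characters in the same relative order in both. Since dp[14][16] = 12, nothing longer is possible.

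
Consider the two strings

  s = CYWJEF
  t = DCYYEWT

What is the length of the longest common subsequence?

Let dp[i][j] be the LCS length of the first i characters of s and the first j characters of t. dp[i][j] = dp[i-1][j-1]+1 when the i-th and j-th characters match, else max(dp[i-1][j], dp[i][j-1]).
    ·  D  C  Y  Y  E  W  T
 ·  0  0  0  0  0  0  0  0
 C  0  0  1  1  1  1  1  1
 Y  0  0  1  2  2  2  2  2
 W  0  0  1  2  2  2  3  3
 J  0  0  1  2  2  2  3  3
 E  0  0  1  2  2  3  3  3
 F  0  0  1  2  2  3  3  3
dp[6][7] = 3. One LCS (by backtracking along matches): CYW.

3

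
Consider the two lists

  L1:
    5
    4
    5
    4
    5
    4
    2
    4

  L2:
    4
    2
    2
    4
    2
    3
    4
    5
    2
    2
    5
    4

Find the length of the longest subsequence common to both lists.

One common subsequence of length 5: 4 (L1 #2, L2 #4); then 4 (L1 #4, L2 #7); then 5 (L1 #5, L2 #8); then 2 (L1 #7, L2 #10); then 4 (L1 #8, L2 #12). dp[8][12] = 5 confirms this is the maximum.

5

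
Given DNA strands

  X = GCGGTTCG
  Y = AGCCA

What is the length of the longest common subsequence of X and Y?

3

Let dp[i][j] be the LCS length of the first i bases of X and the first j bases of Y. dp[i][j] = dp[i-1][j-1]+1 when the i-th and j-th bases match, else max(dp[i-1][j], dp[i][j-1]).
    ·  A  G  C  C  A
 ·  0  0  0  0  0  0
 G  0  0  1  1  1  1
 C  0  0  1  2  2  2
 G  0  0  1  2  2  2
 G  0  0  1  2  2  2
 T  0  0  1  2  2  2
 T  0  0  1  2  2  2
 C  0  0  1  2  3  3
 G  0  0  1  2  3  3
dp[8][5] = 3. One LCS (by backtracking along matches): GCC.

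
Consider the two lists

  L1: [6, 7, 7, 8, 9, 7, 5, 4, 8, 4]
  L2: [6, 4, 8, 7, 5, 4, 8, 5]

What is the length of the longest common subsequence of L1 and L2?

Let dp[i][j] be the LCS length of the first i values of L1 and the first j values of L2. dp[i][j] = dp[i-1][j-1]+1 when the i-th and j-th values match, else max(dp[i-1][j], dp[i][j-1]).
    ·  6  4  8  7  5  4  8  5
 ·  0  0  0  0  0  0  0  0  0
 6  0  1  1  1  1  1  1  1  1
 7  0  1  1  1  2  2  2  2  2
 7  0  1  1  1  2  2  2  2  2
 8  0  1  1  2  2  2  2  3  3
 9  0  1  1  2  2  2  2  3  3
 7  0  1  1  2  3  3  3  3  3
 5  0  1  1  2  3  4  4  4  4
 4  0  1  2  2  3  4  5  5  5
 8  0  1  2  3  3  4  5  6  6
 4  0  1  2  3  3  4  5  6  6
dp[10][8] = 6. One LCS (by backtracking along matches): 6, 8, 7, 5, 4, 8.

6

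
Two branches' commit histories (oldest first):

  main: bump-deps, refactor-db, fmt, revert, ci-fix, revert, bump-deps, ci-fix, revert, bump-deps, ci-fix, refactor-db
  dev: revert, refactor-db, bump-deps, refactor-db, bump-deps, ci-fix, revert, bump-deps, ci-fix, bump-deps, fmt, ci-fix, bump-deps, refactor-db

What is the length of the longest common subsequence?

9

One common subsequence of length 9: bump-deps (main #1, dev #3) → refactor-db (main #2, dev #4) → ci-fix (main #5, dev #6) → revert (main #6, dev #7) → bump-deps (main #7, dev #8) → ci-fix (main #8, dev #9) → bump-deps (main #10, dev #10) → ci-fix (main #11, dev #12) → refactor-db (main #12, dev #14), and the DP table's final entry dp[12][14] is also 9, so no common subsequence is longer.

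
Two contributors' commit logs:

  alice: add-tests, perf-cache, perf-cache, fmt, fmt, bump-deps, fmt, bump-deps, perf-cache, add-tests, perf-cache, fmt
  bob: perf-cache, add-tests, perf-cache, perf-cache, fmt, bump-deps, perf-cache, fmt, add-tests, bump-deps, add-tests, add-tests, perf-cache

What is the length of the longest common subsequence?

9

One common subsequence of length 9: add-tests [1,2], then perf-cache [2,3], then perf-cache [3,4], then fmt [5,5], then bump-deps [6,6], then fmt [7,8], then bump-deps [8,10], then add-tests [10,12], then perf-cache [11,13]. Since dp[12][13] = 9, nothing longer is possible.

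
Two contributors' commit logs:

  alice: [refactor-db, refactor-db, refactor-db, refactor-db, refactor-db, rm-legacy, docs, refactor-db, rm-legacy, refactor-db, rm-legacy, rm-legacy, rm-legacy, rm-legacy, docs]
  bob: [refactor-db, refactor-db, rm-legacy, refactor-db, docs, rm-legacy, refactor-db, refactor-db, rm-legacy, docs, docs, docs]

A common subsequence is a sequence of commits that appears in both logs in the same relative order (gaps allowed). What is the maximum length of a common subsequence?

Taking refactor-db at alice[1]=bob[1], then refactor-db at alice[2]=bob[2], then refactor-db at alice[3]=bob[4], then refactor-db at alice[4]=bob[7], then refactor-db at alice[5]=bob[8], then rm-legacy at alice[6]=bob[9], then docs at alice[7]=bob[11], then docs at alice[15]=bob[12] gives a common subsequence of length 8, and the DP table's final entry dp[15][12] is also 8, so no common subsequence is longer.

8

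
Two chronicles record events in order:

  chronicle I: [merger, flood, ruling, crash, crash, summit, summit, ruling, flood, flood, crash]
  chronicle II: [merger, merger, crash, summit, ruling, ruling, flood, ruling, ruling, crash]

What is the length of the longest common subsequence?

Taking merger [1,2], then crash [5,3], then summit [6,4], then ruling [8,6], then flood [9,7], then crash [11,10] gives a common subsequence of length 6. dp[11][10] = 6 confirms this is the maximum.

6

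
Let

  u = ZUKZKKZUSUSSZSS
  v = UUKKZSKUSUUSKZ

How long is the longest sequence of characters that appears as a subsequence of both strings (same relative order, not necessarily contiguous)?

9

Match U at u[2]=v[2]; then K at u[3]=v[4]; then Z at u[4]=v[5]; then K at u[6]=v[7]; then U at u[8]=v[8]; then S at u[9]=v[9]; then U at u[10]=v[11]; then S at u[11]=v[12]; then Z at u[13]=v[14] — 9 characters in the same relative order in both. Since dp[15][14] = 9, nothing longer is possible.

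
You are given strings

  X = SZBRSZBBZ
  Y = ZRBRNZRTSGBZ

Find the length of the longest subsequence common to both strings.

6

Pick Z at X[2]=Y[1] → B at X[3]=Y[3] → R at X[4]=Y[7] → S at X[5]=Y[9] → B at X[8]=Y[11] → Z at X[9]=Y[12]; all 6 characters appear in both, in order, and the DP table's final entry dp[9][12] is also 6, so no common subsequence is longer.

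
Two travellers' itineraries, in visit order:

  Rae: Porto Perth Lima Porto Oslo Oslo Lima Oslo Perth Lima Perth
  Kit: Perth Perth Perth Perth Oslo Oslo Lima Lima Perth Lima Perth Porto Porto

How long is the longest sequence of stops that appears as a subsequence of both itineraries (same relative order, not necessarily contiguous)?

Match Perth (Rae #2, Kit #4) → Oslo (Rae #5, Kit #5) → Oslo (Rae #6, Kit #6) → Lima (Rae #7, Kit #8) → Perth (Rae #9, Kit #9) → Lima (Rae #10, Kit #10) → Perth (Rae #11, Kit #11) — 7 stops in the same relative order in both. dp[11][13] = 7 confirms this is the maximum.

7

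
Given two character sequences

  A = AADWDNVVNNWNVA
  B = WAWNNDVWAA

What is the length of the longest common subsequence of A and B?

One common subsequence of length 6: A (A #2, B #2), W (A #4, B #3), D (A #5, B #6), V (A #8, B #7), W (A #11, B #8), A (A #14, B #10), and the DP table's final entry dp[14][10] is also 6, so no common subsequence is longer.

6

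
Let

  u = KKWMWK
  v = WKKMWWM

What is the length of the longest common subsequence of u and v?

Let dp[i][j] be the LCS length of the first i characters of u and the first j characters of v. dp[i][j] = dp[i-1][j-1]+1 when the i-th and j-th characters match, else max(dp[i-1][j], dp[i][j-1]).
    ·  W  K  K  M  W  W  M
 ·  0  0  0  0  0  0  0  0
 K  0  0  1  1  1  1  1  1
 K  0  0  1  2  2  2  2  2
 W  0  1  1  2  2  3  3  3
 M  0  1  1  2  3  3  3  4
 W  0  1  1  2  3  4  4  4
 K  0  1  2  2  3  4  4  4
dp[6][7] = 4. One LCS (by backtracking along matches): KKWM.

4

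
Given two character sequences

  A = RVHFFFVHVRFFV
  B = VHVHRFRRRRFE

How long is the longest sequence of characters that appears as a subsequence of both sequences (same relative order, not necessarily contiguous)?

7

One common subsequence of length 7: V at A[2]=B[1]; then H at A[3]=B[2]; then V at A[7]=B[3]; then H at A[8]=B[4]; then R at A[10]=B[5]; then F at A[11]=B[6]; then F at A[12]=B[11]. The LCS DP gives dp[13][12] = 7, so this is optimal.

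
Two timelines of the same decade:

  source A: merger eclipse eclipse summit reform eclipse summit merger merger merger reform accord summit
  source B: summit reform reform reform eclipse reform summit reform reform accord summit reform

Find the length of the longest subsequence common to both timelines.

One common subsequence of length 7: summit [4,1], then reform [5,4], then eclipse [6,5], then summit [7,7], then reform [11,9], then accord [12,10], then summit [13,11]. dp[13][12] = 7 confirms this is the maximum.

7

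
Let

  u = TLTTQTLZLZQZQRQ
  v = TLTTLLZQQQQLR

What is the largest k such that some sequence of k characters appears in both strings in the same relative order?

10

Taking T at u[1]=v[1]; then L at u[2]=v[2]; then T at u[4]=v[3]; then T at u[6]=v[4]; then L at u[7]=v[5]; then L at u[9]=v[6]; then Z at u[10]=v[7]; then Q at u[11]=v[10]; then Q at u[13]=v[11]; then R at u[14]=v[13] gives a common subsequence of length 10. The LCS DP gives dp[15][13] = 10, so this is optimal.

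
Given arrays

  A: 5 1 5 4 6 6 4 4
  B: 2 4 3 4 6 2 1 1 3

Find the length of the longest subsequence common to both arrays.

2

Pick 4 [4,4], then 6 [5,5]; all 2 values appear in both, in order. dp[8][9] = 2 confirms this is the maximum.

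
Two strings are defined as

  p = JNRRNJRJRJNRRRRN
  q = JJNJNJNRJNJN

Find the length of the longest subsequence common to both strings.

Pick J at p[1]=q[2]; then N at p[2]=q[3]; then N at p[5]=q[5]; then J at p[6]=q[6]; then R at p[7]=q[8]; then J at p[8]=q[9]; then J at p[10]=q[11]; then N at p[16]=q[12]; all 8 characters appear in both, in order, and the DP table's final entry dp[16][12] is also 8, so no common subsequence is longer.

8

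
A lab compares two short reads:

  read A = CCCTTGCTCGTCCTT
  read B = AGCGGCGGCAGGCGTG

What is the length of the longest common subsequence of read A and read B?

7

Pick C [1,3] → C [2,6] → C [3,9] → G [6,12] → C [7,13] → T [8,15] → G [10,16]; all 7 bases appear in both, in order. The LCS DP gives dp[15][16] = 7, so this is optimal.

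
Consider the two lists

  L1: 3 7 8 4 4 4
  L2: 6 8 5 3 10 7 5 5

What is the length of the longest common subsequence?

2

Let dp[i][j] be the LCS length of the first i values of L1 and the first j values of L2. dp[i][j] = dp[i-1][j-1]+1 when the i-th and j-th values match, else max(dp[i-1][j], dp[i][j-1]).
    ·  6  8  5  3 10  7  5  5
 ·  0  0  0  0  0  0  0  0  0
 3  0  0  0  0  1  1  1  1  1
 7  0  0  0  0  1  1  2  2  2
 8  0  0  1  1  1  1  2  2  2
 4  0  0  1  1  1  1  2  2  2
 4  0  0  1  1  1  1  2  2  2
 4  0  0  1  1  1  1  2  2  2
dp[6][8] = 2. One LCS (by backtracking along matches): 3, 7.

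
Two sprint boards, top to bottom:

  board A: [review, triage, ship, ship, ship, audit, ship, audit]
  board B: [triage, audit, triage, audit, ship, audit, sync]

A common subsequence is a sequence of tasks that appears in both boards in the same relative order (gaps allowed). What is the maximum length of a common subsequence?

4

Taking triage (board A #2, board B #3); then audit (board A #6, board B #4); then ship (board A #7, board B #5); then audit (board A #8, board B #6) gives a common subsequence of length 4. dp[8][7] = 4 confirms this is the maximum.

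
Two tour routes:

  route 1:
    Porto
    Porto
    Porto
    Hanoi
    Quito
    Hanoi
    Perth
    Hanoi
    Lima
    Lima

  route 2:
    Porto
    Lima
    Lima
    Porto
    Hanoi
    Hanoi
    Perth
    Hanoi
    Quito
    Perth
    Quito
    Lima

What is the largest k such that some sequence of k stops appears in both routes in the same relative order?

Match Porto at route 1[1]=route 2[1]; then Porto at route 1[3]=route 2[4]; then Hanoi at route 1[4]=route 2[5]; then Hanoi at route 1[6]=route 2[6]; then Perth at route 1[7]=route 2[7]; then Hanoi at route 1[8]=route 2[8]; then Lima at route 1[10]=route 2[12] — 7 stops in the same relative order in both, and the DP table's final entry dp[10][12] is also 7, so no common subsequence is longer.

7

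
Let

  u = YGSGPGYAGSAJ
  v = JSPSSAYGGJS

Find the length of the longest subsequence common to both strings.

Taking S at u[3]=v[2] → P at u[5]=v[3] → G at u[6]=v[8] → G at u[9]=v[9] → S at u[10]=v[11] gives a common subsequence of length 5. The LCS DP gives dp[12][11] = 5, so this is optimal.

5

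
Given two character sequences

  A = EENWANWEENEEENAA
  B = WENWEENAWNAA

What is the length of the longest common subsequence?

Taking E at A[2]=B[2], then N at A[6]=B[3], then W at A[7]=B[4], then E at A[8]=B[5], then E at A[9]=B[6], then N at A[10]=B[7], then N at A[14]=B[10], then A at A[15]=B[11], then A at A[16]=B[12] gives a common subsequence of length 9. dp[16][12] = 9 confirms this is the maximum.

9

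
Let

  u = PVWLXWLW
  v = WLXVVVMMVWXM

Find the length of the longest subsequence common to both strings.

4

Let dp[i][j] be the LCS length of the first i characters of u and the first j characters of v. dp[i][j] = dp[i-1][j-1]+1 when the i-th and j-th characters match, else max(dp[i-1][j], dp[i][j-1]).
    ·  W  L  X  V  V  V  M  M  V  W  X  M
 ·  0  0  0  0  0  0  0  0  0  0  0  0  0
 P  0  0  0  0  0  0  0  0  0  0  0  0  0
 V  0  0  0  0  1  1  1  1  1  1  1  1  1
 W  0  1  1  1  1  1  1  1  1  1  2  2  2
 L  0  1  2  2  2  2  2  2  2  2  2  2  2
 X  0  1  2  3  3  3  3  3  3  3  3  3  3
 W  0  1  2  3  3  3  3  3  3  3  4  4  4
 L  0  1  2  3  3  3  3  3  3  3  4  4  4
 W  0  1  2  3  3  3  3  3  3  3  4  4  4
dp[8][12] = 4. One LCS (by backtracking along matches): WLXW.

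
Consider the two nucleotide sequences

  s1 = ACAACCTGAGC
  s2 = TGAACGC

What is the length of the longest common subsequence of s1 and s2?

One common subsequence of length 5: A (s1 #3, s2 #3) → A (s1 #4, s2 #4) → C (s1 #6, s2 #5) → G (s1 #10, s2 #6) → C (s1 #11, s2 #7). The LCS DP gives dp[11][7] = 5, so this is optimal.

5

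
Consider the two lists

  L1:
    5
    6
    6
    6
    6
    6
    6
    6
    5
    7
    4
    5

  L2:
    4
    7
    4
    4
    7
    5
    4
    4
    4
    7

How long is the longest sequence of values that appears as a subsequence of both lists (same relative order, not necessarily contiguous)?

Match 7 (L1 #10, L2 #2); then 4 (L1 #11, L2 #4); then 5 (L1 #12, L2 #6) — 3 values in the same relative order in both, and the DP table's final entry dp[12][10] is also 3, so no common subsequence is longer.

3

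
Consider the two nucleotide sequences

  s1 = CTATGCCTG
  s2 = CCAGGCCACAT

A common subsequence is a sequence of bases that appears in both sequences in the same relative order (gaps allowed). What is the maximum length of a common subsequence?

Let dp[i][j] be the LCS length of the first i bases of s1 and the first j bases of s2. dp[i][j] = dp[i-1][j-1]+1 when the i-th and j-th bases match, else max(dp[i-1][j], dp[i][j-1]).
    ·  C  C  A  G  G  C  C  A  C  A  T
 ·  0  0  0  0  0  0  0  0  0  0  0  0
 C  0  1  1  1  1  1  1  1  1  1  1  1
 T  0  1  1  1  1  1  1  1  1  1  1  2
 A  0  1  1  2  2  2  2  2  2  2  2  2
 T  0  1  1  2  2  2  2  2  2  2  2  3
 G  0  1  1  2  3  3  3  3  3  3  3  3
 C  0  1  2  2  3  3  4  4  4  4  4  4
 C  0  1  2  2  3  3  4  5  5  5  5  5
 T  0  1  2  2  3  3  4  5  5  5  5  6
 G  0  1  2  2  3  4  4  5  5  5  5  6
dp[9][11] = 6. One LCS (by backtracking along matches): CAGCCT.

6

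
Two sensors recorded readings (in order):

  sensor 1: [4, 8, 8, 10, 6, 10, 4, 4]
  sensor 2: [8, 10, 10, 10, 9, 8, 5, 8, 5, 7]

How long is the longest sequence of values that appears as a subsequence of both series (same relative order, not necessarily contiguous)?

Match 8 at sensor 1[2]=sensor 2[1], 10 at sensor 1[4]=sensor 2[3], 10 at sensor 1[6]=sensor 2[4] — 3 values in the same relative order in both. Since dp[8][10] = 3, nothing longer is possible.

3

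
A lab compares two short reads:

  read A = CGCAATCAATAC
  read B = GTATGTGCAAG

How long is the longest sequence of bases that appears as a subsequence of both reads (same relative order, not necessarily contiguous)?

6

Taking G (read A #2, read B #1) → A (read A #4, read B #3) → T (read A #6, read B #6) → C (read A #7, read B #8) → A (read A #8, read B #9) → A (read A #9, read B #10) gives a common subsequence of length 6. The LCS DP gives dp[12][11] = 6, so this is optimal.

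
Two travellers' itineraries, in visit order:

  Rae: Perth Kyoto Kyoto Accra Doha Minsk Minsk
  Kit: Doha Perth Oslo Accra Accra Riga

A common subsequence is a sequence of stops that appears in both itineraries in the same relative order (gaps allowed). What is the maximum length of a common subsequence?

2

One common subsequence of length 2: Perth [1,2], then Accra [4,5], and the DP table's final entry dp[7][6] is also 2, so no common subsequence is longer.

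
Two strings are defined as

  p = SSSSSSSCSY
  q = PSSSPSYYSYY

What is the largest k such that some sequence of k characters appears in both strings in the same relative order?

Let dp[i][j] be the LCS length of the first i characters of p and the first j characters of q. dp[i][j] = dp[i-1][j-1]+1 when the i-th and j-th characters match, else max(dp[i-1][j], dp[i][j-1]).
    ·  P  S  S  S  P  S  Y  Y  S  Y  Y
 ·  0  0  0  0  0  0  0  0  0  0  0  0
 S  0  0  1  1  1  1  1  1  1  1  1  1
 S  0  0  1  2  2  2  2  2  2  2  2  2
 S  0  0  1  2  3  3  3  3  3  3  3  3
 S  0  0  1  2  3  3  4  4  4  4  4  4
 S  0  0  1  2  3  3  4  4  4  5  5  5
 S  0  0  1  2  3  3  4  4  4  5  5  5
 S  0  0  1  2  3  3  4  4  4  5  5  5
 C  0  0  1  2  3  3  4  4  4  5  5  5
 S  0  0  1  2  3  3  4  4  4  5  5  5
 Y  0  0  1  2  3  3  4  5  5  5  6  6
dp[10][11] = 6. One LCS (by backtracking along matches): SSSSSY.

6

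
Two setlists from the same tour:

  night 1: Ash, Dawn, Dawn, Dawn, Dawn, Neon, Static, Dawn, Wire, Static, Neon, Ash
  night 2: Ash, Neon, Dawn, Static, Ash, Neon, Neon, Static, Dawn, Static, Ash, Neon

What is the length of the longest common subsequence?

Pick Ash at night 1[1]=night 2[1] → Dawn at night 1[2]=night 2[3] → Neon at night 1[6]=night 2[7] → Static at night 1[7]=night 2[8] → Dawn at night 1[8]=night 2[9] → Static at night 1[10]=night 2[10] → Neon at night 1[11]=night 2[12]; all 7 songs appear in both, in order. dp[12][12] = 7 confirms this is the maximum.

7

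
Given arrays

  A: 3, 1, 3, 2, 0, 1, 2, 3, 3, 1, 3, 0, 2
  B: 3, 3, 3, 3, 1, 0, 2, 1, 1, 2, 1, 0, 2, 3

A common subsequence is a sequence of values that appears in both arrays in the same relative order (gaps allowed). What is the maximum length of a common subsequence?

Taking 3 at A[1]=B[4], 1 at A[2]=B[5], 2 at A[4]=B[7], 1 at A[6]=B[9], 2 at A[7]=B[10], 1 at A[10]=B[11], 0 at A[12]=B[12], 2 at A[13]=B[13] gives a common subsequence of length 8, and the DP table's final entry dp[13][14] is also 8, so no common subsequence is longer.

8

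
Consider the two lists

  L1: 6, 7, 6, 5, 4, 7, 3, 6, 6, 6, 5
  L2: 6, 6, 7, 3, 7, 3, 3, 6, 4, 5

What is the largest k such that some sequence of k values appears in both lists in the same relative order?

6

Match 6 [1,2] → 7 [2,3] → 7 [6,5] → 3 [7,7] → 6 [8,8] → 5 [11,10] — 6 values in the same relative order in both. Since dp[11][10] = 6, nothing longer is possible.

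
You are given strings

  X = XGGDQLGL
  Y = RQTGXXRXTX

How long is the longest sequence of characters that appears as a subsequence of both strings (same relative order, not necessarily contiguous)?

2

Let dp[i][j] be the LCS length of the first i characters of X and the first j characters of Y. dp[i][j] = dp[i-1][j-1]+1 when the i-th and j-th characters match, else max(dp[i-1][j], dp[i][j-1]).
    ·  R  Q  T  G  X  X  R  X  T  X
 ·  0  0  0  0  0  0  0  0  0  0  0
 X  0  0  0  0  0  1  1  1  1  1  1
 G  0  0  0  0  1  1  1  1  1  1  1
 G  0  0  0  0  1  1  1  1  1  1  1
 D  0  0  0  0  1  1  1  1  1  1  1
 Q  0  0  1  1  1  1  1  1  1  1  1
 L  0  0  1  1  1  1  1  1  1  1  1
 G  0  0  1  1  2  2  2  2  2  2  2
 L  0  0  1  1  2  2  2  2  2  2  2
dp[8][10] = 2. One LCS (by backtracking along matches): QG.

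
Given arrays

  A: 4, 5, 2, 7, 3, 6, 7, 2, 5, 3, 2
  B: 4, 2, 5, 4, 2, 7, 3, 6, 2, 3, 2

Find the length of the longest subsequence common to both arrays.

9

Taking 4 (A #1, B #1), then 5 (A #2, B #3), then 2 (A #3, B #5), then 7 (A #4, B #6), then 3 (A #5, B #7), then 6 (A #6, B #8), then 2 (A #8, B #9), then 3 (A #10, B #10), then 2 (A #11, B #11) gives a common subsequence of length 9. The LCS DP gives dp[11][11] = 9, so this is optimal.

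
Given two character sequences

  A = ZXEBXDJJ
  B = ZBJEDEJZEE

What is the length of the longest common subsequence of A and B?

4

Match Z at A[1]=B[1], E at A[3]=B[4], D at A[6]=B[5], J at A[7]=B[7] — 4 characters in the same relative order in both. Since dp[8][10] = 4, nothing longer is possible.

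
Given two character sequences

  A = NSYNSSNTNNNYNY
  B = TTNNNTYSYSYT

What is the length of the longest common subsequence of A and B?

6

Taking N [1,3] → N [4,4] → N [7,5] → T [8,6] → Y [12,9] → Y [14,11] gives a common subsequence of length 6, and the DP table's final entry dp[14][12] is also 6, so no common subsequence is longer.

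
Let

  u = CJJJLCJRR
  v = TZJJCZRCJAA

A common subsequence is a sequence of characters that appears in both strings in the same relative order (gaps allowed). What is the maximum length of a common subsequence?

Taking J (u #2, v #3), J (u #3, v #4), C (u #6, v #8), J (u #7, v #9) gives a common subsequence of length 4. Since dp[9][11] = 4, nothing longer is possible.

4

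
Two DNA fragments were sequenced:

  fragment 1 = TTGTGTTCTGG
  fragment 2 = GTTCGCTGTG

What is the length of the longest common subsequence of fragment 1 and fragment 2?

Pick T [1,2], T [2,3], G [3,5], T [4,7], G [5,8], T [9,9], G [11,10]; all 7 bases appear in both, in order. The LCS DP gives dp[11][10] = 7, so this is optimal.

7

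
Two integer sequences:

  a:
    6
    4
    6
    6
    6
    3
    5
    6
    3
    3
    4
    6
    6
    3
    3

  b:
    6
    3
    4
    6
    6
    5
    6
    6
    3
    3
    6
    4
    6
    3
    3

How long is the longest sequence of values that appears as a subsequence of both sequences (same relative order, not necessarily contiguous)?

12

Taking 6 at a[1]=b[1] → 4 at a[2]=b[3] → 6 at a[3]=b[4] → 6 at a[4]=b[5] → 6 at a[5]=b[7] → 6 at a[8]=b[8] → 3 at a[9]=b[9] → 3 at a[10]=b[10] → 4 at a[11]=b[12] → 6 at a[13]=b[13] → 3 at a[14]=b[14] → 3 at a[15]=b[15] gives a common subsequence of length 12. dp[15][15] = 12 confirms this is the maximum.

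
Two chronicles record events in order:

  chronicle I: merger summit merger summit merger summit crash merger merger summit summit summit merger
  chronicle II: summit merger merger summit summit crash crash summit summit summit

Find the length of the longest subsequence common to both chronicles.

One common subsequence of length 8: merger [1,2]; then merger [3,3]; then summit [4,4]; then summit [6,5]; then crash [7,7]; then summit [10,8]; then summit [11,9]; then summit [12,10]. dp[13][10] = 8 confirms this is the maximum.

8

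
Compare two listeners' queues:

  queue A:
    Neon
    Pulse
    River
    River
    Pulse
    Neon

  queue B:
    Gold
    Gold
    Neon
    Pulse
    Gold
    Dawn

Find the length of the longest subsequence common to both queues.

Taking Neon (queue A #1, queue B #3), Pulse (queue A #2, queue B #4) gives a common subsequence of length 2. dp[6][6] = 2 confirms this is the maximum.

2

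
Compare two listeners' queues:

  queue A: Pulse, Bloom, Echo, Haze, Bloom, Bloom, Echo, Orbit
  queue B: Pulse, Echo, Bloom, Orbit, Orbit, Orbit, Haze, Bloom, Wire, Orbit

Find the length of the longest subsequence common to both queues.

One common subsequence of length 5: Pulse [1,1]; then Bloom [2,3]; then Haze [4,7]; then Bloom [5,8]; then Orbit [8,10]. Since dp[8][10] = 5, nothing longer is possible.

5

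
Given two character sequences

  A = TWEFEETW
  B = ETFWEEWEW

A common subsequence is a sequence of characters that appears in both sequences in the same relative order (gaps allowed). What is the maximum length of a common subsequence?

Taking T (A #1, B #2); then W (A #2, B #4); then E (A #3, B #5); then E (A #5, B #6); then E (A #6, B #8); then W (A #8, B #9) gives a common subsequence of length 6. Since dp[8][9] = 6, nothing longer is possible.

6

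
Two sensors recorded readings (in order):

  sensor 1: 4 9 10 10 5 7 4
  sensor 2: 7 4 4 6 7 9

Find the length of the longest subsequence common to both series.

Let dp[i][j] be the LCS length of the first i values of sensor 1 and the first j values of sensor 2. dp[i][j] = dp[i-1][j-1]+1 when the i-th and j-th values match, else max(dp[i-1][j], dp[i][j-1]).
    ·  7  4  4  6  7  9
 ·  0  0  0  0  0  0  0
 4  0  0  1  1  1  1  1
 9  0  0  1  1  1  1  2
10  0  0  1  1  1  1  2
10  0  0  1  1  1  1  2
 5  0  0  1  1  1  1  2
 7  0  1  1  1  1  2  2
 4  0  1  2  2  2  2  2
dp[7][6] = 2. One LCS (by backtracking along matches): 4, 9.

2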